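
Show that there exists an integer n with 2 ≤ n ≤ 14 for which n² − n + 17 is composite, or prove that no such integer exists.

No such integer n in that range exists.

The values for n = 2, 3, …, 14 are 19, 23, 29, 37, 47, 59, 73, 89, 107, 127, 149, 173, 199, and each of these is prime.
So no value in the range makes the expression composite.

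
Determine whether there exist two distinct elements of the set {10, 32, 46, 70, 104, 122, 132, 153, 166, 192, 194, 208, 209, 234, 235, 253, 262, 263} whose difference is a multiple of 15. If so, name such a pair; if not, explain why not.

10 and 70 are such a pair.

10 mod 15 = 10 and 70 mod 15 = 10, so 70 − 10 = 60 = 4·15.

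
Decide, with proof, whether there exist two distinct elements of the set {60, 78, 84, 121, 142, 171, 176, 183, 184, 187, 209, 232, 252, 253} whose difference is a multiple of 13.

Both 84 and 253 leave remainder 6 on division by 13; their difference 169 = 13·13 is a multiple of 13.

The pair (84, 253) works.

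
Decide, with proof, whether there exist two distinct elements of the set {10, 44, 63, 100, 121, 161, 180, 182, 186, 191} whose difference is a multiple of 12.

No, no such pair exists.

Two integers differ by a multiple of 12 exactly when they have the same residue mod 12. The residues are 10↦10, 44↦8, 63↦3, 100↦4, 121↦1, 161↦5, 180↦0, 182↦2, 186↦6, 191↦11.
No residue repeats among the 10 elements, so no pair has difference ≡ 0 (mod 12).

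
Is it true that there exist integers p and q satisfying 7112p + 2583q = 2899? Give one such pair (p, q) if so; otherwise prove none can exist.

Both 7112 and 2583 are divisible by gcd(7112, 2583) = 7, hence so is any combination 7112p + 2583q.
However 2899 leaves remainder 1 on division by 7.
Therefore 7112p + 2583q = 2899 has no solution in integers.

There are no such integers.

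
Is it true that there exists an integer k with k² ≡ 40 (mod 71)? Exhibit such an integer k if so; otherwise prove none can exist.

k = 53

k = 53 works: 53² = 2809, and 2809 − 40 = 2769 = 39·71.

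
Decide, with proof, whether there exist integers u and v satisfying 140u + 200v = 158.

No, no such integers exist.

Both 140 and 200 are divisible by gcd(140, 200) = 20, hence so is any combination 140u + 200v.
But 158 = 20·7 + 18, so 20 ∤ 158.
Therefore 140u + 200v = 158 has no solution in integers.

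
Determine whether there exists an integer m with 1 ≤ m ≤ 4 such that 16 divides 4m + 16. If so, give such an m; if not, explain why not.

For m = 1, 2, 3 the values 20, 24, 28 are not multiples of 16. Try m = 4: 4·4 + 16 = 32 = 2·16, which is divisible by 16.

m = 4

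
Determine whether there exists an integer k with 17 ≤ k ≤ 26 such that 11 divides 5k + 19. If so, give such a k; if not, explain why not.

The values of 5k + 19 for k = 17, 18, …, 26 are 104, 109, 114, 119, 124, 129, 134, 139, 144, 149; reduced mod 11 these are 5, 10, 4, 9, 3, 8, 2, 7, 1, 6.
Since 0 is absent from this list, 11 ∤ 5k + 19 for every k with 17 ≤ k ≤ 26.

No such integer k in that range exists.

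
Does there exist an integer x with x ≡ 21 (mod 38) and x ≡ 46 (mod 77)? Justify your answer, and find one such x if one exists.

gcd(38, 77) = 1, so the Chinese Remainder Theorem guarantees exactly one residue class mod 2926 satisfying both.
Any solution of the first congruence is x = 21 + 38t; substituting into the second, 38t ≡ 46 − 21 ≡ 25 (mod 77).
Invert 38 mod 77 by the Euclidean algorithm: 77 = 2·38 + 1, 38 = 38·1 + 0; back-substituting, 1 = 77 − 2·38. Hence 38·(-2) ≡ 1, so 38⁻¹ ≡ -2 ≡ 75 (mod 77).
Multiplying by 75: t ≡ 75·25 = 1875 ≡ 27 (mod 77).
With t = 27: x = 21 + 38·27 = 1047.
Verify: 1047 = 27·38 + 21 and 1047 = 13·77 + 46. ✓

x = 1047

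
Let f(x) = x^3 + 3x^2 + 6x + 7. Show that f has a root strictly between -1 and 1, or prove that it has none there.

Evaluate at the endpoints: f(-1) = 3, f(1) = 17 — same sign (positive).
The derivative f'(x) = 3x^2 + 6x + 6 is a quadratic with discriminant 6² − 4·3·6 = -36 < 0; it never vanishes, so it is always positive (sign of the leading coefficient).
Hence f is strictly increasing on ℝ, and in particular on [-1, 1]. A strictly monotone function with same-sign endpoint values stays positive on the whole interval, so f has no zero in (-1, 1).

No.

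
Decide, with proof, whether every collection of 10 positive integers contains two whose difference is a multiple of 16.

No; for instance {56, 57, 58, 59, 60, 61, 62, 63, 64, 65} is a counterexample.

Take the 10 consecutive integers 56, 57, …, 65: their residues mod 16 are all distinct because 10 ≤ 16.
Any two of them differ by at most 9 < 16 and by at least 1, so no difference is a multiple of 16.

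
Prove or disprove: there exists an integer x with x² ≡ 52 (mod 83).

No such integer exists.

83 is prime, so by Euler's criterion 52 is a square mod 83 iff 52^((83−1)/2) = 52^41 ≡ 1 (mod 83).
Repeated squaring mod 83: 52^2 = 2704 ≡ 48; 52^4 ≡ 48² = 2304 ≡ 63; 52^8 ≡ 63² = 3969 ≡ 68; 52^16 ≡ 68² = 4624 ≡ 59; 52^32 ≡ 59² = 3481 ≡ 78.
Since 41 = 32 + 8 + 1, 52^41 ≡ 78 · 68 · 52; multiplying out mod 83: 78·68 = 5304 ≡ 75, then 75·52 = 3900 ≡ 82. Thus 52^41 ≡ 82 ≡ −1 (mod 83).
The value −1 means 52 is a non-residue modulo 83, so x² ≡ 52 (mod 83) is impossible.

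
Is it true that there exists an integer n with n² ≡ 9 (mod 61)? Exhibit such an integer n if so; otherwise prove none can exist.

n = 3

Take n = 3. Then 3² = 9, and since 0 ≤ 9 < 61 this is already reduced: 3² ≡ 9 (mod 61).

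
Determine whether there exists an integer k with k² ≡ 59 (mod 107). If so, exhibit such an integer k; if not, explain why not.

There is no such integer.

Apply Euler's criterion with the prime 107: 59 is a quadratic residue iff 59^53 ≡ 1 (mod 107), and a non-residue iff it is ≡ −1.
Squaring successively (mod 107): 59^2 = 3481 ≡ 57; 59^4 ≡ 57² = 3249 ≡ 39; 59^8 ≡ 39² = 1521 ≡ 23; 59^16 ≡ 23² = 529 ≡ 101; 59^32 ≡ 101² = 10201 ≡ 36.
Since 53 = 32 + 16 + 4 + 1, 59^53 ≡ 36 · 101 · 39 · 59; multiplying out mod 107: 36·101 = 3636 ≡ 105, then 105·39 = 4095 ≡ 29, then 29·59 = 1711 ≡ 106. Thus 59^53 ≡ 106 ≡ −1 (mod 107).
By Euler's criterion 59 is a quadratic non-residue mod 107: no k satisfies k² ≡ 59 (mod 107).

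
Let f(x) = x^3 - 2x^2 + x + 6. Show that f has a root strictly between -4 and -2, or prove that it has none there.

No such root exists.

f(-4) = -94 and f(-2) = -12, both negative, so a sign-change argument is unavailable; we show f keeps this sign on the whole interval.
Shift to the endpoint -2: with x = -2 − u (0 < u < 2), one computes f(-2 − u) = -u^3 - 8u^2 - 21u - 12.
The nonzero coefficients here are all negative, so for u > 0 every term is negative (or zero), and the constant term -12 is strictly negative.
Therefore f(x) < 0 throughout (-4, -2), and f has no zero there.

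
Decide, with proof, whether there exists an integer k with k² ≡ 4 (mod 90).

Take k = 52. Then 52² = 2704 = 30·90 + 4, so 52² ≡ 4 (mod 90).

k = 52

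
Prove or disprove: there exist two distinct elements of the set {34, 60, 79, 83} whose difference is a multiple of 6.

Reduce each element modulo 6: 34↦4, 60↦0, 79↦1, 83↦5.
These 4 residues are pairwise different, hence no difference of two elements is divisible by 6.

There is no such pair.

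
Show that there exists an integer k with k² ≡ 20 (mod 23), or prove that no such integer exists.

23 is prime, so by Euler's criterion 20 is a square mod 23 iff 20^((23−1)/2) = 20^11 ≡ 1 (mod 23).
Repeated squaring mod 23: 20^2 = 400 ≡ 9; 20^4 ≡ 9² = 81 ≡ 12; 20^8 ≡ 12² = 144 ≡ 6.
Since 11 = 8 + 2 + 1, 20^11 ≡ 6 · 9 · 20; multiplying out mod 23: 6·9 = 54 ≡ 8, then 8·20 = 160 ≡ 22. Thus 20^11 ≡ 22 ≡ −1 (mod 23).
The value −1 means 20 is a non-residue modulo 23, so k² ≡ 20 (mod 23) is impossible.

No, no such integer exists.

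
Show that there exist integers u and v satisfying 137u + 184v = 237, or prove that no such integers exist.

u = 85, v = -62

Since gcd(137, 184) = 1, every integer is an integer combination of 137 and 184.
Run the Euclidean algorithm on 184 and 137: 184 = 1·137 + 47, 137 = 2·47 + 43, 47 = 1·43 + 4, 43 = 10·4 + 3, 4 = 1·3 + 1, 3 = 3·1 + 0.
Working back up the chain: 1 = 4 − 1·3 = 4 − (43 − 10·4) = −43 + 11·4 = −43 + 11·(47 − 1·43) = 11·47 − 12·43 = 11·47 − 12·(137 − 2·47) = −12·137 + 35·47 = −12·137 + 35·(184 − 1·137) = 35·184 − 47·137. So 137·(-47) + 184·35 = 1.
Times 237: 137·(-11139) + 184·8295 = 237, so (-11139, 8295) solves it.
The general solution is u = -11139 + 184k, v = 8295 − 137k; taking k = 61 gives the smaller pair u = 85, v = -62.
Check: 137·85 + 184·(-62) = 11645 − 11408 = 237. ✓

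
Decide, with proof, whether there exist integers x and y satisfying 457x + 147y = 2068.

x = 19, y = -45

457 and 147 are coprime, so 457x + 147y ranges over all of ℤ.
Run the Euclidean algorithm on 457 and 147: 457 = 3·147 + 16, 147 = 9·16 + 3, 16 = 5·3 + 1, 3 = 3·1 + 0.
Working back up the chain: 1 = 16 − 5·3 = 16 − 5·(147 − 9·16) = −5·147 + 46·16 = −5·147 + 46·(457 − 3·147) = 46·457 − 143·147. So 457·46 + 147·(-143) = 1.
Multiplying through by 2068: x = 46·2068 = 95128, y = (-143)·2068 = -295724 is a solution.
Subtracting 647·147 from x and adding 647·457 to y gives the tidier solution (19, -45).
Indeed 457·19 + 147·(-45) = 8683 − 6615 = 2068.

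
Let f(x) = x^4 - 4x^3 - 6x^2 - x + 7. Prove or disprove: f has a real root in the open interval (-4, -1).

f(-4) = 427 and f(-1) = 7, both positive, so a sign-change argument is unavailable; we show f keeps this sign on the whole interval.
Substitute x = -1 − u, where 0 < u < 3 on the interval. Expanding, f(-1 − u) = u^4 + 8u^3 + 12u^2 + 5u + 7.
All 5 nonzero coefficients of this polynomial in u are positive; hence for u > 0 the value is a sum of positive terms (the constant 7 among them).
So f is strictly positive on (-4, -1); no root exists in the interval.

f has no root in that interval.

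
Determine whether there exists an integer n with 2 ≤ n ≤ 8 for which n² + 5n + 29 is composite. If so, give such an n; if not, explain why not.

n = 6

At n = 6: 6² + 5·6 + 29 = 95 = 5·19, which is composite.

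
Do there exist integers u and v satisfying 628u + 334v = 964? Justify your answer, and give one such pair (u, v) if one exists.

Every value of 628u + 334v is a multiple of gcd(628, 334) = 2; since 2 ∣ 964, solutions exist.
Dividing through by 2 reduces the equation to 314u + 167v = 482.
Dividing repeatedly: 314 = 1·167 + 147, 167 = 1·147 + 20, 147 = 7·20 + 7, 20 = 2·7 + 6, 7 = 1·6 + 1, 6 = 6·1 + 0.
Working back up the chain: 1 = 7 − 1·6 = 7 − (20 − 2·7) = −20 + 3·7 = −20 + 3·(147 − 7·20) = 3·147 − 22·20 = 3·147 − 22·(167 − 1·147) = −22·167 + 25·147 = −22·167 + 25·(314 − 1·167) = 25·314 − 47·167. So 314·25 + 167·(-47) = 1.
Scaling by 482 gives the particular solution (u, v) = (12050, -22654).
The general solution is u = 12050 + 167k, v = -22654 − 314k; taking k = -72 gives the smaller pair u = 26, v = -46.
Indeed 628·26 + 334·(-46) = 16328 − 15364 = 964.

u = 26, v = -46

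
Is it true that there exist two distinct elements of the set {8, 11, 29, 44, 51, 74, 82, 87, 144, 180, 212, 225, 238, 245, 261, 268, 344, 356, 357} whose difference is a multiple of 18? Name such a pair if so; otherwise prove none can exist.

Both 8 and 44 leave remainder 8 on division by 18; their difference 36 = 2·18 is a multiple of 18.

The pair (8, 44) works.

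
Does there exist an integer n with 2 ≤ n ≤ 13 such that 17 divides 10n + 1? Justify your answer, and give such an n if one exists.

For n = 2, 3, 4 the values 21, 31, 41 are not multiples of 17. At n = 5 we get 10·5 + 1 = 51, and 51 = 17·3.

n = 5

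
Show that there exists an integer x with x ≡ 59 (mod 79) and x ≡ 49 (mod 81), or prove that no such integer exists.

x = 454

The moduli 79 and 81 are coprime, so by the Chinese Remainder Theorem a unique solution modulo 6399 exists.
Write x = 59 + 79t and require 59 + 79t ≡ 49 (mod 81), i.e. 79t ≡ 71 (mod 81).
Invert 79 mod 81 by the Euclidean algorithm: 81 = 1·79 + 2, 79 = 39·2 + 1, 2 = 2·1 + 0; back-substituting, 1 = 79 − 39·2 = 79 − 39·(81 − 1·79) = −39·81 + 40·79. Hence 79·40 ≡ 1, so 79⁻¹ ≡ 40 (mod 81).
Therefore t ≡ 40·71 = 2840 ≡ 5 (mod 81).
Taking t = 5 gives x = 59 + 79·5 = 454.
Check: 454 mod 79 = 59, 454 mod 81 = 49. ✓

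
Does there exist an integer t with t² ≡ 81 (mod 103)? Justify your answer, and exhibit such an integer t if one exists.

Take t = 9. Then 9² = 81, and since 0 ≤ 81 < 103 this is already reduced: 9² ≡ 81 (mod 103).

t = 9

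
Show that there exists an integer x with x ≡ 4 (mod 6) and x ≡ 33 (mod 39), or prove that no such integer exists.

No such integer exists.

Both moduli are multiples of 3 = gcd(6, 39), so any solution would satisfy x ≡ 4 and x ≡ 33 modulo 3 simultaneously.
These are incompatible: 4 − 33 = -29 is not divisible by 3.
Therefore no such x exists.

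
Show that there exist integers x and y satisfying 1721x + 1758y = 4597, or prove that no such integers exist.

x = 731, y = -713

Since gcd(1721, 1758) = 1, every integer is an integer combination of 1721 and 1758.
Run the Euclidean algorithm on 1758 and 1721: 1758 = 1·1721 + 37, 1721 = 46·37 + 19, 37 = 1·19 + 18, 19 = 1·18 + 1, 18 = 18·1 + 0.
Working back up the chain: 1 = 19 − 1·18 = 19 − (37 − 1·19) = −37 + 2·19 = −37 + 2·(1721 − 46·37) = 2·1721 − 93·37 = 2·1721 − 93·(1758 − 1·1721) = −93·1758 + 95·1721. So 1721·95 + 1758·(-93) = 1.
Multiplying through by 4597: x = 95·4597 = 436715, y = (-93)·4597 = -427521 is a solution.
Subtracting 248·1758 from x and adding 248·1721 to y gives the tidier solution (731, -713).
Check: 1721·731 + 1758·(-713) = 1258051 − 1253454 = 4597. ✓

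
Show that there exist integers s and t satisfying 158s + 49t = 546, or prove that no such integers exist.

s = 14, t = -34

Since gcd(158, 49) = 1, every integer is an integer combination of 158 and 49.
Dividing repeatedly: 158 = 3·49 + 11, 49 = 4·11 + 5, 11 = 2·5 + 1, 5 = 5·1 + 0.
Working back up the chain: 1 = 11 − 2·5 = 11 − 2·(49 − 4·11) = −2·49 + 9·11 = −2·49 + 9·(158 − 3·49) = 9·158 − 29·49. So 158·9 + 49·(-29) = 1.
Scaling by 546 gives the particular solution (s, t) = (4914, -15834).
Shifting by a multiple of (49, −158) keeps it a solution: s = 4914 − 100·49 = 14, t = -15834 + 100·158 = -34.
Check: 158·14 + 49·(-34) = 2212 − 1666 = 546. ✓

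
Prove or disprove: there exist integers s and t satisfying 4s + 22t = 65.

Any value of 4s + 22t is a multiple of gcd(4, 22) = 2.
But 65 is not a multiple of 2 (it leaves remainder 1).
So the equation is unsolvable over ℤ.

No such integers exist.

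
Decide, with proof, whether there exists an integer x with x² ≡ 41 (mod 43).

x = 16

Take x = 16. Then 16² = 256 = 5·43 + 41, so 16² ≡ 41 (mod 43).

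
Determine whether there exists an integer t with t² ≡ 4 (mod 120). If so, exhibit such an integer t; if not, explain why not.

Take t = 2. Then 2² = 4, and since 0 ≤ 4 < 120 this is already reduced: 2² ≡ 4 (mod 120).

t = 2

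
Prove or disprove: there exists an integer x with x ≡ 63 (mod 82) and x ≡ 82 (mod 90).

Reduce both congruences modulo 2, which divides 82 and 90: they say x ≡ 63 (mod 2) and x ≡ 82 (mod 2).
However 63 ≡ 1 and 82 ≡ 0 (mod 2), and 1 ≠ 0.
Hence the system has no solution.

No, no such integer exists.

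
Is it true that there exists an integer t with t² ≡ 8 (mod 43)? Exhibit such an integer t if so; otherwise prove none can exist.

No, no such integer exists.

43 is prime, so by Euler's criterion 8 is a square mod 43 iff 8^((43−1)/2) = 8^21 ≡ 1 (mod 43).
Squaring successively (mod 43): 8^2 = 64 ≡ 21; 8^4 ≡ 21² = 441 ≡ 11; 8^8 ≡ 11² = 121 ≡ 35; 8^16 ≡ 35² = 1225 ≡ 21.
Since 21 = 16 + 4 + 1, 8^21 ≡ 21 · 11 · 8; multiplying out mod 43: 21·11 = 231 ≡ 16, then 16·8 = 128 ≡ 42. Thus 8^21 ≡ 42 ≡ −1 (mod 43).
The value −1 means 8 is a non-residue modulo 43, so t² ≡ 8 (mod 43) is impossible.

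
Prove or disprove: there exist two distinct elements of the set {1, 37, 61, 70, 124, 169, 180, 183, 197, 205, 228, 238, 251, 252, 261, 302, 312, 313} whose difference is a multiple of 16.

37 and 197 are such a pair.

Reduce each element mod 16: 1↦1, 37↦5, 61↦13, 70↦6, 124↦12, 169↦9, 180↦4, 183↦7, 197↦5, 205↦13, 228↦4, 238↦14, 251↦11, 252↦12, 261↦5, 302↦14, 312↦8, 313↦9. The residue 5 repeats (at 37 and 197), and 197 − 37 = 160 = 10·16.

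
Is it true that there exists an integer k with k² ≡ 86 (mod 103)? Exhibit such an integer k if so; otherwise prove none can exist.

No such integer exists.

103 is prime, so by Euler's criterion 86 is a square mod 103 iff 86^((103−1)/2) = 86^51 ≡ 1 (mod 103).
Squaring successively (mod 103): 86^2 = 7396 ≡ 83; 86^4 ≡ 83² = 6889 ≡ 91; 86^8 ≡ 91² = 8281 ≡ 41; 86^16 ≡ 41² = 1681 ≡ 33; 86^32 ≡ 33² = 1089 ≡ 59.
Since 51 = 32 + 16 + 2 + 1, 86^51 ≡ 59 · 33 · 83 · 86; multiplying out mod 103: 59·33 = 1947 ≡ 93, then 93·83 = 7719 ≡ 97, then 97·86 = 8342 ≡ 102. Thus 86^51 ≡ 102 ≡ −1 (mod 103).
By Euler's criterion 86 is a quadratic non-residue mod 103: no k satisfies k² ≡ 86 (mod 103).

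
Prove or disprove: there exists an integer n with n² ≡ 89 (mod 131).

n = 58

Take n = 58. Then 58² = 3364 = 25·131 + 89, so 58² ≡ 89 (mod 131).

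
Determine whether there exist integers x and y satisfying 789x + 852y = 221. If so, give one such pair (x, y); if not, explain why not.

gcd(789, 852) = 3, so every integer of the form 789x + 852y is a multiple of 3.
But 221 = 3·73 + 2, so 3 ∤ 221.
Hence no integers x, y satisfy the equation.

No such integers exist.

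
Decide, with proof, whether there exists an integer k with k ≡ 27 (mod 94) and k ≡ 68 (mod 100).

There is no such integer.

Both moduli are multiples of 2 = gcd(94, 100), so any solution would satisfy k ≡ 27 and k ≡ 68 modulo 2 simultaneously.
These are incompatible: 27 − 68 = -41 is not divisible by 2.
So no integer satisfies both congruences.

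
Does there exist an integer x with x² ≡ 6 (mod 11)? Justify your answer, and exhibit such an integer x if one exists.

No such integer exists.

Computing x² mod 11 for x = 0, 1, …, 5 (enough, by the symmetry x ↦ 11 − x) gives 0, 1, 4, 9, 5, 3.
So the quadratic residues mod 11 are {0, 1, 3, 4, 5, 9}, and 6 is not among them.
Therefore x² ≡ 6 (mod 11) has no solution.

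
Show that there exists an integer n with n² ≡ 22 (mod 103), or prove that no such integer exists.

No such integer exists.

103 is prime, so by Euler's criterion 22 is a square mod 103 iff 22^((103−1)/2) = 22^51 ≡ 1 (mod 103).
Repeated squaring mod 103: 22^2 = 484 ≡ 72; 22^4 ≡ 72² = 5184 ≡ 34; 22^8 ≡ 34² = 1156 ≡ 23; 22^16 ≡ 23² = 529 ≡ 14; 22^32 ≡ 14² = 196 ≡ 93.
Since 51 = 32 + 16 + 2 + 1, 22^51 ≡ 93 · 14 · 72 · 22; multiplying out mod 103: 93·14 = 1302 ≡ 66, then 66·72 = 4752 ≡ 14, then 14·22 = 308 ≡ 102. Thus 22^51 ≡ 102 ≡ −1 (mod 103).
By Euler's criterion 22 is a quadratic non-residue mod 103: no n satisfies n² ≡ 22 (mod 103).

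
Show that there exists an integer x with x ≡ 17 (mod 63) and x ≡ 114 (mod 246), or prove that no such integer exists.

There is no such integer.

Both moduli are multiples of 3 = gcd(63, 246), so any solution would satisfy x ≡ 17 and x ≡ 114 modulo 3 simultaneously.
However 17 ≡ 2 and 114 ≡ 0 (mod 3), and 2 ≠ 0.
Hence the system has no solution.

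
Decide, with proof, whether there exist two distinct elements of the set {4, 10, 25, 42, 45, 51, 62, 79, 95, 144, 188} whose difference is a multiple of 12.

There is no such pair.

Two integers differ by a multiple of 12 exactly when they have the same residue mod 12. The residues are 4↦4, 10↦10, 25↦1, 42↦6, 45↦9, 51↦3, 62↦2, 79↦7, 95↦11, 144↦0, 188↦8.
No residue repeats among the 11 elements, so no pair has difference ≡ 0 (mod 12).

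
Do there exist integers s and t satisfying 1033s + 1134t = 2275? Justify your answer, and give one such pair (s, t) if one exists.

1033 and 1134 are coprime, so 1033s + 1134t ranges over all of ℤ.
Dividing repeatedly: 1134 = 1·1033 + 101, 1033 = 10·101 + 23, 101 = 4·23 + 9, 23 = 2·9 + 5, 9 = 1·5 + 4, 5 = 1·4 + 1, 4 = 4·1 + 0.
Back-substituting, 1 = 5 − 1·4 = 5 − (9 − 1·5) = −9 + 2·5 = −9 + 2·(23 − 2·9) = 2·23 − 5·9 = 2·23 − 5·(101 − 4·23) = −5·101 + 22·23 = −5·101 + 22·(1033 − 10·101) = 22·1033 − 225·101 = 22·1033 − 225·(1134 − 1·1033) = −225·1134 + 247·1033; that is, 1033·247 + 1134·(-225) = 1.
Scaling by 2275 gives the particular solution (s, t) = (561925, -511875).
Subtracting 495·1134 from s and adding 495·1033 to t gives the tidier solution (595, -540).
Indeed 1033·595 + 1134·(-540) = 614635 − 612360 = 2275.

s = 595, t = -540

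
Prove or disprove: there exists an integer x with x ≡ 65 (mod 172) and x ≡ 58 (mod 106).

Reduce both congruences modulo 2, which divides 172 and 106: they say x ≡ 65 (mod 2) and x ≡ 58 (mod 2).
These are incompatible: 65 − 58 = 7 is not divisible by 2.
So no integer satisfies both congruences.

No such integer exists.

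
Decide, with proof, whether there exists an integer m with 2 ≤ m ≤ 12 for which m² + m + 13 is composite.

At m = 4: 4² + 4 + 13 = 33 = 3·11, which is composite.

m = 4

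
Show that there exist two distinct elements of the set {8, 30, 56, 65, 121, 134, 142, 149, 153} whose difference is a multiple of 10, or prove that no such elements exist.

No, no such pair exists.

Reduce each element modulo 10: 8↦8, 30↦0, 56↦6, 65↦5, 121↦1, 134↦4, 142↦2, 149↦9, 153↦3.
All 9 residues are distinct, so no two elements differ by a multiple of 10.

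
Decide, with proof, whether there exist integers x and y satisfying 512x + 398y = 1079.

Both 512 and 398 are divisible by gcd(512, 398) = 2, hence so is any combination 512x + 398y.
But 1079 is not a multiple of 2 (it leaves remainder 1).
Therefore 512x + 398y = 1079 has no solution in integers.

No, no such integers exist.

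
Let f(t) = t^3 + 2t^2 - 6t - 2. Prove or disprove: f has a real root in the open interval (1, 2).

f(1) = -5 and f(2) = 2, which have opposite signs.
f is continuous everywhere (it is a polynomial), in particular on [1, 2].
By the Intermediate Value Theorem, f takes the value 0 somewhere in the open interval.

Such a root exists.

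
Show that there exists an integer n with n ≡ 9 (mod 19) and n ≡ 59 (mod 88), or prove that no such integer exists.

n = 1643

gcd(19, 88) = 1, so the Chinese Remainder Theorem guarantees exactly one residue class mod 1672 satisfying both.
Any solution of the first congruence is n = 9 + 19t; substituting into the second, 19t ≡ 59 − 9 ≡ 50 (mod 88).
Since 19·51 = 969 = 11·88 + 1, the inverse of 19 mod 88 is 51.
Multiplying by 51: t ≡ 51·50 = 2550 ≡ 86 (mod 88).
With t = 86: n = 9 + 19·86 = 1643.
Verify: 1643 = 86·19 + 9 and 1643 = 18·88 + 59. ✓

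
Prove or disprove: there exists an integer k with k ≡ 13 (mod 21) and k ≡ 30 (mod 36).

There is no such integer.

gcd(21, 36) = 3. If k ≡ 13 (mod 21) and k ≡ 30 (mod 36), then k ≡ 13 (mod 3) and k ≡ 30 (mod 3).
However 13 ≡ 1 and 30 ≡ 0 (mod 3), and 1 ≠ 0.
So no integer satisfies both congruences.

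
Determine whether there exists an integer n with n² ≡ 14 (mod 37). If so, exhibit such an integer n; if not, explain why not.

Apply Euler's criterion with the prime 37: 14 is a quadratic residue iff 14^18 ≡ 1 (mod 37), and a non-residue iff it is ≡ −1.
Squaring successively (mod 37): 14^2 = 196 ≡ 11; 14^4 ≡ 11² = 121 ≡ 10; 14^8 ≡ 10² = 100 ≡ 26; 14^16 ≡ 26² = 676 ≡ 10.
Since 18 = 16 + 2, 14^18 ≡ 10 · 11; multiplying out mod 37: 10·11 = 110 ≡ 36. Thus 14^18 ≡ 36 ≡ −1 (mod 37).
By Euler's criterion 14 is a quadratic non-residue mod 37: no n satisfies n² ≡ 14 (mod 37).

There is no such integer.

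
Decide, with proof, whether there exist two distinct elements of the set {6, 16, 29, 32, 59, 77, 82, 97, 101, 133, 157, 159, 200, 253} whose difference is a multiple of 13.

The pair (6, 32) works.

Both 6 and 32 leave remainder 6 on division by 13; their difference 26 = 2·13 is a multiple of 13.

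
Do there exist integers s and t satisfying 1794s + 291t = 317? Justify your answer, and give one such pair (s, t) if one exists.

There are no such integers.

Both 1794 and 291 are divisible by gcd(1794, 291) = 3, hence so is any combination 1794s + 291t.
But 317 is not a multiple of 3 (it leaves remainder 2).
Therefore 1794s + 291t = 317 has no solution in integers.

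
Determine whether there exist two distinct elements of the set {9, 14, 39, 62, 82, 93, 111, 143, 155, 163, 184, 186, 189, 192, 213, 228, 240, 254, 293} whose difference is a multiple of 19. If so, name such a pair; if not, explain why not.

Residues mod 19: 9↦9, 14↦14, 39↦1, 62↦5, 82↦6, 93↦17, 111↦16, 143↦10, 155↦3, 163↦11, 184↦13, 186↦15, 189↦18, 192↦2, 213↦4, 228↦0, 240↦12, 254↦7, 293↦8.
All 19 residues are distinct, so no two elements differ by a multiple of 19.

There is no such pair.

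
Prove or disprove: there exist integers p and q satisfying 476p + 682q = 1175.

There are no such integers.

gcd(476, 682) = 2, so every integer of the form 476p + 682q is a multiple of 2.
But 1175 = 2·587 + 1, so 2 ∤ 1175.
So the equation is unsolvable over ℤ.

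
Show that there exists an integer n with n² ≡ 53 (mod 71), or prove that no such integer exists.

Apply Euler's criterion with the prime 71: 53 is a quadratic residue iff 53^35 ≡ 1 (mod 71), and a non-residue iff it is ≡ −1.
Squaring successively (mod 71): 53^2 = 2809 ≡ 40; 53^4 ≡ 40² = 1600 ≡ 38; 53^8 ≡ 38² = 1444 ≡ 24; 53^16 ≡ 24² = 576 ≡ 8; 53^32 ≡ 8² = 64 ≡ 64.
Since 35 = 32 + 2 + 1, 53^35 ≡ 64 · 40 · 53; multiplying out mod 71: 64·40 = 2560 ≡ 4, then 4·53 = 212 ≡ 70. Thus 53^35 ≡ 70 ≡ −1 (mod 71).
By Euler's criterion 53 is a quadratic non-residue mod 71: no n satisfies n² ≡ 53 (mod 71).

No such integer exists.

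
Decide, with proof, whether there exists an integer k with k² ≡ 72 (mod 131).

131 is prime, so by Euler's criterion 72 is a square mod 131 iff 72^((131−1)/2) = 72^65 ≡ 1 (mod 131).
Repeated squaring mod 131: 72^2 = 5184 ≡ 75; 72^4 ≡ 75² = 5625 ≡ 123; 72^8 ≡ 123² = 15129 ≡ 64; 72^16 ≡ 64² = 4096 ≡ 35; 72^32 ≡ 35² = 1225 ≡ 46; 72^64 ≡ 46² = 2116 ≡ 20.
Since 65 = 64 + 1, 72^65 ≡ 20 · 72; multiplying out mod 131: 20·72 = 1440 ≡ 130. Thus 72^65 ≡ 130 ≡ −1 (mod 131).
By Euler's criterion 72 is a quadratic non-residue mod 131: no k satisfies k² ≡ 72 (mod 131).

There is no such integer.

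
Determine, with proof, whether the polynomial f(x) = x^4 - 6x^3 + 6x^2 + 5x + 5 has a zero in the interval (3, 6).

f(3) = -7 and f(6) = 251, which have opposite signs.
f is continuous everywhere (it is a polynomial), in particular on [3, 6].
By the Intermediate Value Theorem, f takes the value 0 somewhere in the open interval.

Such a root exists.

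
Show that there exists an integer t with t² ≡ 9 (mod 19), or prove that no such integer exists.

Take t = 3. Then 3² = 9, and since 0 ≤ 9 < 19 this is already reduced: 3² ≡ 9 (mod 19).

t = 3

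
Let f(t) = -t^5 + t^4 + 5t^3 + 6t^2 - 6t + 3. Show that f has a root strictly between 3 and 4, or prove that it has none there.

Yes, f has a root in the interval.

f(3) = 12 and f(4) = -373, which have opposite signs.
As a polynomial, f is continuous on every closed interval.
By the Intermediate Value Theorem, f takes the value 0 somewhere in the open interval.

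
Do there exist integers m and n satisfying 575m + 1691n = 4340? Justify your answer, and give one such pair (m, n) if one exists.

m = 184, n = -60

Since gcd(575, 1691) = 1, every integer is an integer combination of 575 and 1691.
Dividing repeatedly: 1691 = 2·575 + 541, 575 = 1·541 + 34, 541 = 15·34 + 31, 34 = 1·31 + 3, 31 = 10·3 + 1, 3 = 3·1 + 0.
Back-substituting, 1 = 31 − 10·3 = 31 − 10·(34 − 1·31) = −10·34 + 11·31 = −10·34 + 11·(541 − 15·34) = 11·541 − 175·34 = 11·541 − 175·(575 − 1·541) = −175·575 + 186·541 = −175·575 + 186·(1691 − 2·575) = 186·1691 − 547·575; that is, 575·(-547) + 1691·186 = 1.
Scaling by 4340 gives the particular solution (m, n) = (-2373980, 807240).
The general solution is m = -2373980 + 1691k, n = 807240 − 575k; taking k = 1404 gives the smaller pair m = 184, n = -60.
Indeed 575·184 + 1691·(-60) = 105800 − 101460 = 4340.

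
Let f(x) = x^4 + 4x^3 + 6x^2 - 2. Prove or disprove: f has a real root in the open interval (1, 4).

f has no root in that interval.

The endpoint values f(1) = 9 and f(4) = 606 are both positive. Claim: f(x) > 0 for every x in (1, 4).
Substitute x = 1 + u, where 0 < u < 3 on the interval. Expanding, f(1 + u) = u^4 + 8u^3 + 24u^2 + 28u + 9.
All 5 nonzero coefficients of this polynomial in u are positive; hence for u > 0 the value is a sum of positive terms (the constant 9 among them).
Therefore f(x) > 0 throughout (1, 4), and f has no zero there.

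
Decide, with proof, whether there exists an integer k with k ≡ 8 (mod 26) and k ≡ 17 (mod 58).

gcd(26, 58) = 2. If k ≡ 8 (mod 26) and k ≡ 17 (mod 58), then k ≡ 8 (mod 2) and k ≡ 17 (mod 2).
However 8 ≡ 0 and 17 ≡ 1 (mod 2), and 0 ≠ 1.
Therefore no such k exists.

There is no such integer.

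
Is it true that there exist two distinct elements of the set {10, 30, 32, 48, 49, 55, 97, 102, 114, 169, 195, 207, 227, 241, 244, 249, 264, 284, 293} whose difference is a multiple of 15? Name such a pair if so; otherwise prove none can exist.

The pair (10, 55) works.

Reduce each element mod 15: 10↦10, 30↦0, 32↦2, 48↦3, 49↦4, 55↦10, 97↦7, 102↦12, 114↦9, 169↦4, 195↦0, 207↦12, 227↦2, 241↦1, 244↦4, 249↦9, 264↦9, 284↦14, 293↦8. The residue 10 repeats (at 10 and 55), and 55 − 10 = 45 = 3·15.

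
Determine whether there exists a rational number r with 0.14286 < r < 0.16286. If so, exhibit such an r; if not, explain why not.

Look for a denominator N such that an integer falls strictly between N·0.14286 and N·0.16286. N = 13 works: 13·0.14286 = 1.85718 < 2 < 2.11718 = 13·0.16286.
Dividing back, 0.14286 < 2/13 < 0.16286, and 2/13 is rational.

r = 2/13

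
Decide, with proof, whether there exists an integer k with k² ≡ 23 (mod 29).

Take k = 20. Then 20² = 400 = 13·29 + 23, so 20² ≡ 23 (mod 29).

k = 20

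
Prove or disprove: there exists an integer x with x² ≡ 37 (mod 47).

x = 15

x = 15 works: 15² = 225, and 225 − 37 = 188 = 4·47.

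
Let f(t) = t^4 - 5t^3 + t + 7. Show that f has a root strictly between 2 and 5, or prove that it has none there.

f(2) = -15 and f(5) = 12, which have opposite signs.
Since f is a polynomial it is continuous on [2, 5].
By the Intermediate Value Theorem f must vanish at some point of (2, 5).

Such a root exists.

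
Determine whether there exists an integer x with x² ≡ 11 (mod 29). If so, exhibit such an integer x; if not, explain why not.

No, no such integer exists.

Apply Euler's criterion with the prime 29: 11 is a quadratic residue iff 11^14 ≡ 1 (mod 29), and a non-residue iff it is ≡ −1.
Repeated squaring mod 29: 11^2 = 121 ≡ 5; 11^4 ≡ 5² = 25 ≡ 25; 11^8 ≡ 25² = 625 ≡ 16.
Since 14 = 8 + 4 + 2, 11^14 ≡ 16 · 25 · 5; multiplying out mod 29: 16·25 = 400 ≡ 23, then 23·5 = 115 ≡ 28. Thus 11^14 ≡ 28 ≡ −1 (mod 29).
The value −1 means 11 is a non-residue modulo 29, so x² ≡ 11 (mod 29) is impossible.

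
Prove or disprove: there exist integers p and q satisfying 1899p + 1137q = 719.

There are no such integers.

Any value of 1899p + 1137q is a multiple of gcd(1899, 1137) = 3.
But 719 is not a multiple of 3 (it leaves remainder 2).
Therefore 1899p + 1137q = 719 has no solution in integers.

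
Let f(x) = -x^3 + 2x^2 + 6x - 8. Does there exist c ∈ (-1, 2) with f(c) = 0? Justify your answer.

f(-1) = -11 and f(2) = 4, which have opposite signs.
As a polynomial, f is continuous on every closed interval.
By the Intermediate Value Theorem f must vanish at some point of (-1, 2).

Yes, f has a root in the interval.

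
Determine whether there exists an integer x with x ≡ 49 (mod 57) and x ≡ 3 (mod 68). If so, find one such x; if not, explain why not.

The moduli 57 and 68 are coprime, so by the Chinese Remainder Theorem a unique solution modulo 3876 exists.
Any solution of the first congruence is x = 49 + 57t; substituting into the second, 57t ≡ 3 − 49 ≡ 22 (mod 68).
Since 57·37 = 2109 = 31·68 + 1, the inverse of 57 mod 68 is 37.
Multiplying by 37: t ≡ 37·22 = 814 ≡ 66 (mod 68).
With t = 66: x = 49 + 57·66 = 3811.
Indeed 3811 ≡ 49 (mod 57) and 3811 ≡ 3 (mod 68).

x = 3811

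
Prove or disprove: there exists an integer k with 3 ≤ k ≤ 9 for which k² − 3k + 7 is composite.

At k = 6: 6² − 3·6 + 7 = 25 = 5·5, which is composite.

k = 6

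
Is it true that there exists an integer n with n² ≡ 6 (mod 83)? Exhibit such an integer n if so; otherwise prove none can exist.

No such integer exists.

Apply Euler's criterion with the prime 83: 6 is a quadratic residue iff 6^41 ≡ 1 (mod 83), and a non-residue iff it is ≡ −1.
Repeated squaring mod 83: 6^2 = 36 ≡ 36; 6^4 ≡ 36² = 1296 ≡ 51; 6^8 ≡ 51² = 2601 ≡ 28; 6^16 ≡ 28² = 784 ≡ 37; 6^32 ≡ 37² = 1369 ≡ 41.
Since 41 = 32 + 8 + 1, 6^41 ≡ 41 · 28 · 6; multiplying out mod 83: 41·28 = 1148 ≡ 69, then 69·6 = 414 ≡ 82. Thus 6^41 ≡ 82 ≡ −1 (mod 83).
By Euler's criterion 6 is a quadratic non-residue mod 83: no n satisfies n² ≡ 6 (mod 83).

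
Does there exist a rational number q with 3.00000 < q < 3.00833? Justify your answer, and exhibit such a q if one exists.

Multiplying by 121: 121·3.00000 = 363.00000 and 121·3.00833 = 364.00793, so the integer 364 lies strictly between them.
Hence 364/121 is a rational number with 3.00000 < 364/121 < 3.00833.

q = 364/121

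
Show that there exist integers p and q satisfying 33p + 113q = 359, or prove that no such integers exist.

p = 28, q = -5

33 and 113 are coprime, so 33p + 113q ranges over all of ℤ.
Dividing repeatedly: 113 = 3·33 + 14, 33 = 2·14 + 5, 14 = 2·5 + 4, 5 = 1·4 + 1, 4 = 4·1 + 0.
Working back up the chain: 1 = 5 − 1·4 = 5 − (14 − 2·5) = −14 + 3·5 = −14 + 3·(33 − 2·14) = 3·33 − 7·14 = 3·33 − 7·(113 − 3·33) = −7·113 + 24·33. So 33·24 + 113·(-7) = 1.
Times 359: 33·8616 + 113·(-2513) = 359, so (8616, -2513) solves it.
Shifting by a multiple of (113, −33) keeps it a solution: p = 8616 − 76·113 = 28, q = -2513 + 76·33 = -5.
Indeed 33·28 + 113·(-5) = 924 − 565 = 359.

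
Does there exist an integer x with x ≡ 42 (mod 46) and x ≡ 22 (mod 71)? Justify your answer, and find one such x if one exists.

x = 732

gcd(46, 71) = 1, so the Chinese Remainder Theorem guarantees exactly one residue class mod 3266 satisfying both.
Any solution of the first congruence is x = 42 + 46t; substituting into the second, 46t ≡ 22 − 42 ≡ 51 (mod 71).
To invert 46 modulo 71: 71 = 1·46 + 25, 46 = 1·25 + 21, 25 = 1·21 + 4, 21 = 5·4 + 1, 4 = 4·1 + 0, and unwinding, 1 = 21 − 5·4 = 21 − 5·(25 − 1·21) = −5·25 + 6·21 = −5·25 + 6·(46 − 1·25) = 6·46 − 11·25 = 6·46 − 11·(71 − 1·46) = −11·71 + 17·46. Thus 46⁻¹ ≡ 17 (mod 71).
Multiplying by 17: t ≡ 17·51 = 867 ≡ 15 (mod 71).
Taking t = 15 gives x = 42 + 46·15 = 732.
Indeed 732 ≡ 42 (mod 46) and 732 ≡ 22 (mod 71).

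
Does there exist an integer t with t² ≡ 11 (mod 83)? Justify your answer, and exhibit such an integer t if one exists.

Take t = 54. Then 54² = 2916 = 35·83 + 11, so 54² ≡ 11 (mod 83).

t = 54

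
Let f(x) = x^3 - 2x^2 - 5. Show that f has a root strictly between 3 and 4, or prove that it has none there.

f(3) = 4 and f(4) = 27, both positive, so a sign-change argument is unavailable; we show f keeps this sign on the whole interval.
Shift to the endpoint 3: with x = 3 + u (0 < u < 1), one computes f(3 + u) = u^3 + 7u^2 + 15u + 4.
The nonzero coefficients here are all positive, so for u > 0 every term is positive (or zero), and the constant term 4 is strictly positive.
So f is strictly positive on (3, 4); no root exists in the interval.

f has no root in that interval.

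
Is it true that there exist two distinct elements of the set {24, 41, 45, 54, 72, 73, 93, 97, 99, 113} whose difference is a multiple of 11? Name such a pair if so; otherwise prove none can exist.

Reduce each element modulo 11: 24↦2, 41↦8, 45↦1, 54↦10, 72↦6, 73↦7, 93↦5, 97↦9, 99↦0, 113↦3.
These 10 residues are pairwise different, hence no difference of two elements is divisible by 11.

There is no such pair.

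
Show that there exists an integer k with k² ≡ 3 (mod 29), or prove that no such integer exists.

Apply Euler's criterion with the prime 29: 3 is a quadratic residue iff 3^14 ≡ 1 (mod 29), and a non-residue iff it is ≡ −1.
Squaring successively (mod 29): 3^2 = 9 ≡ 9; 3^4 ≡ 9² = 81 ≡ 23; 3^8 ≡ 23² = 529 ≡ 7.
Since 14 = 8 + 4 + 2, 3^14 ≡ 7 · 23 · 9; multiplying out mod 29: 7·23 = 161 ≡ 16, then 16·9 = 144 ≡ 28. Thus 3^14 ≡ 28 ≡ −1 (mod 29).
By Euler's criterion 3 is a quadratic non-residue mod 29: no k satisfies k² ≡ 3 (mod 29).

No such integer exists.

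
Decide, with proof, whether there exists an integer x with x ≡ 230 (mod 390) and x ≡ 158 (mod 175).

Both moduli are multiples of 5 = gcd(390, 175), so any solution would satisfy x ≡ 230 and x ≡ 158 modulo 5 simultaneously.
But 230 mod 5 = 0 while 158 mod 5 = 3, a contradiction.
So no integer satisfies both congruences.

No, no such integer exists.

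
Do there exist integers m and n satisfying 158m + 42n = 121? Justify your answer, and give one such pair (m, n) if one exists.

No, no such integers exist.

Any value of 158m + 42n is a multiple of gcd(158, 42) = 2.
However 121 leaves remainder 1 on division by 2.
Therefore 158m + 42n = 121 has no solution in integers.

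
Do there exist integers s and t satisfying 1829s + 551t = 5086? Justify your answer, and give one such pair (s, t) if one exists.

s = 223, t = -731

Since gcd(1829, 551) = 1, every integer is an integer combination of 1829 and 551.
Euclidean algorithm: 1829 = 3·551 + 176, 551 = 3·176 + 23, 176 = 7·23 + 15, 23 = 1·15 + 8, 15 = 1·8 + 7, 8 = 1·7 + 1, 7 = 7·1 + 0.
Unwinding: 1 = 8 − 1·7 = 8 − (15 − 1·8) = −15 + 2·8 = −15 + 2·(23 − 1·15) = 2·23 − 3·15 = 2·23 − 3·(176 − 7·23) = −3·176 + 23·23 = −3·176 + 23·(551 − 3·176) = 23·551 − 72·176 = 23·551 − 72·(1829 − 3·551) = −72·1829 + 239·551, i.e. 1829·(-72) + 551·239 = 1.
Scaling by 5086 gives the particular solution (s, t) = (-366192, 1215554).
Adding 665·551 to s and subtracting 665·1829 from t gives the tidier solution (223, -731).
Check: 1829·223 + 551·(-731) = 407867 − 402781 = 5086. ✓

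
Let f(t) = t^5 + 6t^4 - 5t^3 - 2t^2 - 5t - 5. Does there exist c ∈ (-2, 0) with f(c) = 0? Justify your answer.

f(-2) = 101 and f(0) = -5, which have opposite signs.
As a polynomial, f is continuous on every closed interval.
By the Intermediate Value Theorem f must vanish at some point of (-2, 0).

Yes, f has a root in the interval.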